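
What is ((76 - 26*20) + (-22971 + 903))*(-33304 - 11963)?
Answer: 1019050704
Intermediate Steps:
((76 - 26*20) + (-22971 + 903))*(-33304 - 11963) = ((76 - 520) - 22068)*(-45267) = (-444 - 22068)*(-45267) = -22512*(-45267) = 1019050704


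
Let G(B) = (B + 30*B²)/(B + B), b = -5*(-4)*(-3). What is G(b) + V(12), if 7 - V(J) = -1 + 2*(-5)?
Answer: -1763/2 ≈ -881.50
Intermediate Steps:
b = -60 (b = 20*(-3) = -60)
V(J) = 18 (V(J) = 7 - (-1 + 2*(-5)) = 7 - (-1 - 10) = 7 - 1*(-11) = 7 + 11 = 18)
G(B) = (B + 30*B²)/(2*B) (G(B) = (B + 30*B²)/((2*B)) = (B + 30*B²)*(1/(2*B)) = (B + 30*B²)/(2*B))
G(b) + V(12) = (½ + 15*(-60)) + 18 = (½ - 900) + 18 = -1799/2 + 18 = -1763/2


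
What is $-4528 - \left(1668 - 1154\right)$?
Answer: $-5042$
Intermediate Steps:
$-4528 - \left(1668 - 1154\right) = -4528 - 514 = -5042$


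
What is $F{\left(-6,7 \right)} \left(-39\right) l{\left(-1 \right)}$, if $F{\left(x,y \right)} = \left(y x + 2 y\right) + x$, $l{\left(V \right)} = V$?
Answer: $-1326$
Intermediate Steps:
$F{\left(x,y \right)} = x + 2 y + x y$ ($F{\left(x,y \right)} = \left(x y + 2 y\right) + x = \left(2 y + x y\right) + x = x + 2 y + x y$)
$F{\left(-6,7 \right)} \left(-39\right) l{\left(-1 \right)} = \left(-6 + 2 \cdot 7 - 42\right) \left(-39\right) \left(-1\right) = \left(-6 + 14 - 42\right) \left(-39\right) \left(-1\right) = \left(-34\right) \left(-39\right) \left(-1\right) = 1326 \left(-1\right) = -1326$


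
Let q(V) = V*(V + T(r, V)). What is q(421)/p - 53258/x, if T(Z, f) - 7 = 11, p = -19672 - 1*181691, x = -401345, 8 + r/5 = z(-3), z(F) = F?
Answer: -63451990901/80816033235 ≈ -0.78514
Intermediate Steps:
r = -55 (r = -40 + 5*(-3) = -40 - 15 = -55)
p = -201363 (p = -19672 - 181691 = -201363)
T(Z, f) = 18 (T(Z, f) = 7 + 11 = 18)
q(V) = V*(18 + V) (q(V) = V*(V + 18) = V*(18 + V))
q(421)/p - 53258/x = (421*(18 + 421))/(-201363) - 53258/(-401345) = (421*439)*(-1/201363) - 53258*(-1/401345) = 184819*(-1/201363) + 53258/401345 = -184819/201363 + 53258/401345 = -63451990901/80816033235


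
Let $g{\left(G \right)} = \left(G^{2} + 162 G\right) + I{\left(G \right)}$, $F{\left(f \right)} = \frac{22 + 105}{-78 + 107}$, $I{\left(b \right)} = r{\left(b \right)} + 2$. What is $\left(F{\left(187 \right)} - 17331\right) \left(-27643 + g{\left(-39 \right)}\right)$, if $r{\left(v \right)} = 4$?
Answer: $\frac{16297176848}{29} \approx 5.6197 \cdot 10^{8}$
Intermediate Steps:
$I{\left(b \right)} = 6$ ($I{\left(b \right)} = 4 + 2 = 6$)
$F{\left(f \right)} = \frac{127}{29}$
$g{\left(G \right)} = 6 + G^{2} + 162 G$ ($g{\left(G \right)} = \left(G^{2} + 162 G\right) + 6 = 6 + G^{2} + 162 G$)
$\left(F{\left(187 \right)} - 17331\right) \left(-27643 + g{\left(-39 \right)}\right) = \left(\frac{127}{29} - 17331\right) \left(-27643 + \left(6 + \left(-39\right)^{2} + 162 \left(-39\right)\right)\right) = - \frac{502472 \left(-27643 + \left(6 + 1521 - 6318\right)\right)}{29} = - \frac{502472 \left(-27643 - 4791\right)}{29} = \left(- \frac{502472}{29}\right) \left(-32434\right) = \frac{16297176848}{29}$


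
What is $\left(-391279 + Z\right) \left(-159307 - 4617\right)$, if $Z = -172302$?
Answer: $92384451844$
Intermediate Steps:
$\left(-391279 + Z\right) \left(-159307 - 4617\right) = \left(-391279 - 172302\right) \left(-159307 - 4617\right) = \left(-563581\right) \left(-163924\right) = 92384451844$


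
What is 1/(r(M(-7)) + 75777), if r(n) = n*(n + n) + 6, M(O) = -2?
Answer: 1/75791 ≈ 1.3194e-5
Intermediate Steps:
r(n) = 6 + 2*n² (r(n) = n*(2*n) + 6 = 2*n² + 6 = 6 + 2*n²)
1/(r(M(-7)) + 75777) = 1/((6 + 2*(-2)²) + 75777) = 1/((6 + 2*4) + 75777) = 1/((6 + 8) + 75777) = 1/(14 + 75777) = 1/75791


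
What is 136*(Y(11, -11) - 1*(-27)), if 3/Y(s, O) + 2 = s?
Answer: 11152/3 ≈ 3717.3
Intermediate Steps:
Y(s, O) = 3/(-2 + s)
136*(Y(11, -11) - 1*(-27)) = 136*(3/(-2 + 11) - 1*(-27)) = 136*(3/9 + 27) = 136*(3*(⅑) + 27) = 136*(⅓ + 27) = 136*(82/3) = 11152/3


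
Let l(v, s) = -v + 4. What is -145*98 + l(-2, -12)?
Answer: -14204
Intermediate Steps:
l(v, s) = 4 - v
-145*98 + l(-2, -12) = -145*98 + (4 - 1*(-2)) = -14210 + (4 + 2) = -14210 + 6 = -14204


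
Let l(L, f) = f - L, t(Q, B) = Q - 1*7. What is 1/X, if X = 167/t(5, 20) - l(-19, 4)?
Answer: -2/213 ≈ -0.0093897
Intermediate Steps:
t(Q, B) = -7 + Q (t(Q, B) = Q - 7 = -7 + Q)
X = -213/2 (X = 167/(-7 + 5) - (4 - 1*(-19)) = 167/(-2) - (4 + 19) = 167*(-1/2) - 1*23 = -167/2 - 23 = -213/2 ≈ -106.50)
1/X = 1/(-213/2) = -2/213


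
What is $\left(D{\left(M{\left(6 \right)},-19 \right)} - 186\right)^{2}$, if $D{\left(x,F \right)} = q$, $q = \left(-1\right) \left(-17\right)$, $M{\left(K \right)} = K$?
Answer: $28561$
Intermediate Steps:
$q = 17$
$D{\left(x,F \right)} = 17$
$\left(D{\left(M{\left(6 \right)},-19 \right)} - 186\right)^{2} = \left(17 - 186\right)^{2} = \left(-169\right)^{2} = 28561$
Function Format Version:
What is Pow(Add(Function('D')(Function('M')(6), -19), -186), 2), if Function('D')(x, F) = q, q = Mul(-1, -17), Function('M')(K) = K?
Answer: 28561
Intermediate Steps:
q = 17
Function('D')(x, F) = 17
Pow(Add(Function('D')(Function('M')(6), -19), -186), 2) = Pow(Add(17, -186), 2) = Pow(-169, 2) = 28561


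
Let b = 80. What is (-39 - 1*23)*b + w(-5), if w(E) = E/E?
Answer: -4959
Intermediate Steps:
w(E) = 1
(-39 - 1*23)*b + w(-5) = (-39 - 1*23)*80 + 1 = (-39 - 23)*80 + 1 = -62*80 + 1 = -4960 + 1 = -4959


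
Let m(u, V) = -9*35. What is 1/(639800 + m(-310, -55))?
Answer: 1/639485 ≈ 1.5638e-6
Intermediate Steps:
m(u, V) = -315
1/(639800 + m(-310, -55)) = 1/(639800 - 315) = 1/639485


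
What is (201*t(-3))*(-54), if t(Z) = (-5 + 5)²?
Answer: 0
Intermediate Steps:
t(Z) = 0 (t(Z) = 0² = 0)
(201*t(-3))*(-54) = (201*0)*(-54) = 0*(-54) = 0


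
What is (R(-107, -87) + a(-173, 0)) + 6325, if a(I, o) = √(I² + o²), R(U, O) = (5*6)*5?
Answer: 6648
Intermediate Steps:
R(U, O) = 150 (R(U, O) = 30*5 = 150)
(R(-107, -87) + a(-173, 0)) + 6325 = (150 + √((-173)² + 0²)) + 6325 = (150 + √(29929 + 0)) + 6325 = (150 + √29929) + 6325 = (150 + 173) + 6325 = 323 + 6325 = 6648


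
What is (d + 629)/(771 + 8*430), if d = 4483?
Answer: 5112/4211 ≈ 1.2140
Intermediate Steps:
(d + 629)/(771 + 8*430) = (4483 + 629)/(771 + 8*430) = 5112/(771 + 3440) = 5112/4211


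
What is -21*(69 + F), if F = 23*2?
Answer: -2415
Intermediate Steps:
F = 46
-21*(69 + F) = -21*(69 + 46) = -21*115 = -2415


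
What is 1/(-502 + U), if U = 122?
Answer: -1/380 ≈ -0.0026316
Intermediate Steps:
1/(-502 + U) = 1/(-502 + 122) = 1/(-380) = -1/380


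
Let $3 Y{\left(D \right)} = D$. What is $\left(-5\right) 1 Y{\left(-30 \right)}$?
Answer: $50$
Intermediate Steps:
$Y{\left(D \right)} = \frac{D}{3}$
$\left(-5\right) 1 Y{\left(-30 \right)} = \left(-5\right) 1 \cdot \frac{1}{3} \left(-30\right) = \left(-5\right) \left(-10\right) = 50$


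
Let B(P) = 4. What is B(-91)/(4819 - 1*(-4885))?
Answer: 1/2426 ≈ 0.00041220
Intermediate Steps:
B(-91)/(4819 - 1*(-4885)) = 4/(4819 - 1*(-4885)) = 4/(4819 + 4885) = 4/9704 = 4*(1/9704) = 1/2426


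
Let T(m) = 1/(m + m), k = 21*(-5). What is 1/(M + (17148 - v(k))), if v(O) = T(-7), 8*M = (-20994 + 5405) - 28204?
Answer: 56/653741 ≈ 8.5661e-5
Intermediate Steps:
k = -105
T(m) = 1/(2*m)
M = -43793/8 (M = ((-20994 + 5405) - 28204)/8 = (-15589 - 28204)/8 = (⅛)*(-43793) = -43793/8 ≈ -5474.1)
v(O) = -1/14 (v(O) = (½)/(-7) = (½)*(-⅐) = -1/14)
1/(M + (17148 - v(k))) = 1/(-43793/8 + (17148 - 1*(-1/14))) = 1/(-43793/8 + (17148 + 1/14)) = 1/(-43793/8 + 240073/14) = 1/(653741/56) = 56/653741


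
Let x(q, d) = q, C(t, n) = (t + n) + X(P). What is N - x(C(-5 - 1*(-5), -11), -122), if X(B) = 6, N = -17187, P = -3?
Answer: -17182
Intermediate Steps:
C(t, n) = 6 + n + t (C(t, n) = (t + n) + 6 = (n + t) + 6 = 6 + n + t)
N - x(C(-5 - 1*(-5), -11), -122) = -17187 - (6 - 11 + (-5 - 1*(-5))) = -17187 - (6 - 11 + (-5 + 5)) = -17187 - (6 - 11 + 0) = -17187 - 1*(-5) = -17187 + 5 = -17182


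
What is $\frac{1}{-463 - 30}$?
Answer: $- \frac{1}{493} \approx -0.0020284$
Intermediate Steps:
$\frac{1}{-463 - 30} = \frac{1}{-493} = - \frac{1}{493}$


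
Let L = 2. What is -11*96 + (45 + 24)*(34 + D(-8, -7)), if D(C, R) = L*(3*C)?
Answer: -2022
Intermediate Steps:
D(C, R) = 6*C (D(C, R) = 2*(3*C) = 6*C)
-11*96 + (45 + 24)*(34 + D(-8, -7)) = -11*96 + (45 + 24)*(34 + 6*(-8)) = -1056 + 69*(34 - 48) = -1056 + 69*(-14) = -1056 - 966 = -2022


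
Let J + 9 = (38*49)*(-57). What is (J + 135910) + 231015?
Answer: 260782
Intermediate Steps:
J = -106143 (J = -9 + (38*49)*(-57) = -9 + 1862*(-57) = -9 - 106134 = -106143)
(J + 135910) + 231015 = (-106143 + 135910) + 231015 = 29767 + 231015 = 260782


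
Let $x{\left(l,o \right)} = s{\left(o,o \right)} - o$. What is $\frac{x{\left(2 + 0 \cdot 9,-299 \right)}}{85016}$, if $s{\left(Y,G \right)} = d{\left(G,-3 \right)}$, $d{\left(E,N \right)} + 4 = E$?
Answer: $- \frac{1}{21254} \approx -4.705 \cdot 10^{-5}$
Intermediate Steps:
$d{\left(E,N \right)} = -4 + E$
$s{\left(Y,G \right)} = -4 + G$
$x{\left(l,o \right)} = -4$ ($x{\left(l,o \right)} = \left(-4 + o\right) - o = -4$)
$\frac{x{\left(2 + 0 \cdot 9,-299 \right)}}{85016} = - \frac{4}{85016} = \left(-4\right) \frac{1}{85016} = - \frac{1}{21254}$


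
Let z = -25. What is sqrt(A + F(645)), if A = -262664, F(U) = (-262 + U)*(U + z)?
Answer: 2*I*sqrt(6301) ≈ 158.76*I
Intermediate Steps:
F(U) = (-262 + U)*(-25 + U) (F(U) = (-262 + U)*(U - 25) = (-262 + U)*(-25 + U))
sqrt(A + F(645)) = sqrt(-262664 + (6550 + 645**2 - 287*645)) = sqrt(-262664 + (6550 + 416025 - 185115)) = sqrt(-262664 + 237460) = sqrt(-25204) = 2*I*sqrt(6301)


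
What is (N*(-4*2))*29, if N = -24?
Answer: 5568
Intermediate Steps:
(N*(-4*2))*29 = -(-96)*2*29 = -24*(-8)*29 = 192*29 = 5568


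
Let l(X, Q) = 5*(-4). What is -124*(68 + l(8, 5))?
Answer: -5952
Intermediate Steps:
l(X, Q) = -20
-124*(68 + l(8, 5)) = -124*(68 - 20) = -124*48 = -5952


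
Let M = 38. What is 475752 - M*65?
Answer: 473282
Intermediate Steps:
475752 - M*65 = 475752 - 38*65 = 475752 - 1*2470 = 475752 - 2470 = 473282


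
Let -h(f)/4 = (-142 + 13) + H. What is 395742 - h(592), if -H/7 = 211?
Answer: 389318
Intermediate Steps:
H = -1477 (H = -7*211 = -1477)
h(f) = 6424 (h(f) = -4*((-142 + 13) - 1477) = -4*(-129 - 1477) = -4*(-1606) = 6424)
395742 - h(592) = 395742 - 1*6424 = 395742 - 6424 = 389318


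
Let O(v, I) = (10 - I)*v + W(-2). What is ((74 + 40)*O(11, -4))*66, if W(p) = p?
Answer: 1143648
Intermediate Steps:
O(v, I) = -2 + v*(10 - I) (O(v, I) = (10 - I)*v - 2 = v*(10 - I) - 2 = -2 + v*(10 - I))
((74 + 40)*O(11, -4))*66 = ((74 + 40)*(-2 + 10*11 - 1*(-4)*11))*66 = (114*(-2 + 110 + 44))*66 = (114*152)*66 = 17328*66 = 1143648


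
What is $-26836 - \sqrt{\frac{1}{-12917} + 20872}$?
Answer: $-26836 - \frac{\sqrt{3482469998291}}{12917} \approx -26980.0$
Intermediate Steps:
$-26836 - \sqrt{\frac{1}{-12917} + 20872} = -26836 - \sqrt{- \frac{1}{12917} + 20872} = -26836 - \sqrt{\frac{269603623}{12917}} = -26836 - \frac{\sqrt{3482469998291}}{12917}$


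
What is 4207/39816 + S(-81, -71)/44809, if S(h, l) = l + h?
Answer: 26065633/254873592 ≈ 0.10227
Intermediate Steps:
S(h, l) = h + l
4207/39816 + S(-81, -71)/44809 = 4207/39816 + (-81 - 71)/44809 = 4207*(1/39816) - 152*1/44809 = 601/5688 - 152/44809 = 26065633/254873592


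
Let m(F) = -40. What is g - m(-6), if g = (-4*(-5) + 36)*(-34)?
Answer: -1864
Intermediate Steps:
g = -1904 (g = (20 + 36)*(-34) = 56*(-34) = -1904)
g - m(-6) = -1904 - 1*(-40) = -1904 + 40 = -1864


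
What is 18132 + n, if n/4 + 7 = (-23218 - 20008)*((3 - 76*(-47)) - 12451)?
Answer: 1534714008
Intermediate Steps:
n = 1534695876 (n = -28 + 4*((-23218 - 20008)*((3 - 76*(-47)) - 12451)) = -28 + 4*(-43226*((3 + 3572) - 12451)) = -28 + 4*(-43226*(3575 - 12451)) = -28 + 4*(-43226*(-8876)) = -28 + 4*383673976 = -28 + 1534695904 = 1534695876)
18132 + n = 18132 + 1534695876 = 1534714008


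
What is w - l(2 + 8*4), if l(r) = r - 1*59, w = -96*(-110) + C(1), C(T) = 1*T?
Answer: 10586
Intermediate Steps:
C(T) = T
w = 10561 (w = -96*(-110) + 1 = 10560 + 1 = 10561)
l(r) = -59 + r (l(r) = r - 59 = -59 + r)
w - l(2 + 8*4) = 10561 - (-59 + (2 + 8*4)) = 10561 - (-59 + (2 + 32)) = 10561 - (-59 + 34) = 10561 - 1*(-25) = 10561 + 25 = 10586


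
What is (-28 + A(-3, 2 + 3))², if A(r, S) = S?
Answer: 529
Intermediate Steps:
(-28 + A(-3, 2 + 3))² = (-28 + (2 + 3))² = (-28 + 5)² = (-23)² = 529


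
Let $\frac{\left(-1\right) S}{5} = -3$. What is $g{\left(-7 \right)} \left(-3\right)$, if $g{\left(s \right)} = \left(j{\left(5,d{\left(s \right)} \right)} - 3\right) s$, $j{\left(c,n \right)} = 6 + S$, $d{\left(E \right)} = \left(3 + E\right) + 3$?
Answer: $378$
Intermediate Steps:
$S = 15$ ($S = \left(-5\right) \left(-3\right) = 15$)
$d{\left(E \right)} = 6 + E$
$j{\left(c,n \right)} = 21$ ($j{\left(c,n \right)} = 6 + 15 = 21$)
$g{\left(s \right)} = 18 s$ ($g{\left(s \right)} = \left(21 - 3\right) s = 18 s$)
$g{\left(-7 \right)} \left(-3\right) = 18 \left(-7\right) \left(-3\right) = \left(-126\right) \left(-3\right) = 378$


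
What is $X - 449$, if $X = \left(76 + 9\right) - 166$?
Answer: $-530$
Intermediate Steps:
$X = -81$ ($X = 85 - 166 = -81$)
$X - 449 = -81 - 449 = -530$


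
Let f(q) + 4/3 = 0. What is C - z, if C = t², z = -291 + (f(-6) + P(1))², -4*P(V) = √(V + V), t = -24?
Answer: 62287/72 - 2*√2/3 ≈ 864.15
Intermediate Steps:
f(q) = -4/3 (f(q) = -4/3 + 0 = -4/3)
P(V) = -√2*√V/4 (P(V) = -√(V + V)/4 = -√2*√V/4)
z = -291 + (-4/3 - √2/4)² (z = -291 + (-4/3 - √2*√1/4)² = -291 + (-4/3 - ¼*√2*1)² = -291 + (-4/3 - √2/4)² ≈ -288.15)
C = 576 (C = (-24)² = 576)
C - z = 576 - (-20815/72 + 2*√2/3) = 576 + (20815/72 - 2*√2/3) = 62287/72 - 2*√2/3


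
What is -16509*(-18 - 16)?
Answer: 561306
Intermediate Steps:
-16509*(-18 - 16) = -16509*(-34) = 561306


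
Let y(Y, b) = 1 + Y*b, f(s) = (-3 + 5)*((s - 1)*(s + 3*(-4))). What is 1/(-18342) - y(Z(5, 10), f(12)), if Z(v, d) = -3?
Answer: -18343/18342 ≈ -1.0001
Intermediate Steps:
f(s) = 2*(-1 + s)*(-12 + s) (f(s) = 2*((-1 + s)*(s - 12)) = 2*((-1 + s)*(-12 + s)) = 2*(-1 + s)*(-12 + s))
1/(-18342) - y(Z(5, 10), f(12)) = 1/(-18342) - (1 - 3*(24 - 26*12 + 2*12²)) = -1/18342 - (1 - 3*(24 - 312 + 2*144)) = -1/18342 - (1 - 3*(24 - 312 + 288)) = -1/18342 - (1 - 3*0) = -1/18342 - (1 + 0) = -1/18342 - 1*1 = -1/18342 - 1 = -18343/18342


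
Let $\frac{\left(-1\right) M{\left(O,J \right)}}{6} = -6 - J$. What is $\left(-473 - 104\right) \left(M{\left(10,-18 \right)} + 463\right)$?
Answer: $-225607$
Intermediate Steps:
$M{\left(O,J \right)} = 36 + 6 J$ ($M{\left(O,J \right)} = - 6 \left(-6 - J\right) = 36 + 6 J$)
$\left(-473 - 104\right) \left(M{\left(10,-18 \right)} + 463\right) = \left(-473 - 104\right) \left(\left(36 + 6 \left(-18\right)\right) + 463\right) = - 577 \left(\left(36 - 108\right) + 463\right) = - 577 \left(-72 + 463\right) = \left(-577\right) 391 = -225607$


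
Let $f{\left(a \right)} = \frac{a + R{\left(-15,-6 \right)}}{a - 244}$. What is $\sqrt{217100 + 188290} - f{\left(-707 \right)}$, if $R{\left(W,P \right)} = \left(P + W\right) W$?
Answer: $- \frac{392}{951} + \sqrt{405390} \approx 636.29$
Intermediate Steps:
$R{\left(W,P \right)} = W \left(P + W\right)$
$f{\left(a \right)} = \frac{315 + a}{-244 + a}$ ($f{\left(a \right)} = \frac{a - 15 \left(-6 - 15\right)}{a - 244} = \frac{a - -315}{-244 + a} = \frac{a + 315}{-244 + a} = \frac{315 + a}{-244 + a}$)
$\sqrt{217100 + 188290} - f{\left(-707 \right)} = \sqrt{217100 + 188290} - \frac{315 - 707}{-244 - 707} = \sqrt{405390} - \frac{1}{-951} \left(-392\right) = \sqrt{405390} - \left(- \frac{1}{951}\right) \left(-392\right) = \sqrt{405390} - \frac{392}{951} = - \frac{392}{951} + \sqrt{405390}$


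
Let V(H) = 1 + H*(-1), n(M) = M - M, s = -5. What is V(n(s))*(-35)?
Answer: -35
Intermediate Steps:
n(M) = 0
V(H) = 1 - H
V(n(s))*(-35) = (1 - 1*0)*(-35) = (1 + 0)*(-35) = 1*(-35) = -35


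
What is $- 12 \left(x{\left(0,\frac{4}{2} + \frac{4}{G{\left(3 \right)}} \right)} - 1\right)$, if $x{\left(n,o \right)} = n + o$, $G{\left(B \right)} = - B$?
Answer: $4$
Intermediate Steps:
$- 12 \left(x{\left(0,\frac{4}{2} + \frac{4}{G{\left(3 \right)}} \right)} - 1\right) = - 12 \left(\left(0 + \left(\frac{4}{2} + \frac{4}{\left(-1\right) 3}\right)\right) - 1\right) = - 12 \left(\left(0 + \left(4 \cdot \frac{1}{2} + \frac{4}{-3}\right)\right) - 1\right) = - 12 \left(\left(0 + \left(2 + 4 \left(- \frac{1}{3}\right)\right)\right) - 1\right) = - 12 \left(\left(0 + \left(2 - \frac{4}{3}\right)\right) - 1\right) = - 12 \left(\left(0 + \frac{2}{3}\right) - 1\right) = - 12 \left(\frac{2}{3} - 1\right) = \left(-12\right) \left(- \frac{1}{3}\right) = 4$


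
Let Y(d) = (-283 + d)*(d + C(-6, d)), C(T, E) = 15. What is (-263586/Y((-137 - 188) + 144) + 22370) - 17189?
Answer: 199398879/38512 ≈ 5177.6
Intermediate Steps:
Y(d) = (-283 + d)*(15 + d) (Y(d) = (-283 + d)*(d + 15) = (-283 + d)*(15 + d))
(-263586/Y((-137 - 188) + 144) + 22370) - 17189 = (-263586/(-4245 + ((-137 - 188) + 144)² - 268*((-137 - 188) + 144)) + 22370) - 17189 = (-263586/(-4245 + (-325 + 144)² - 268*(-325 + 144)) + 22370) - 17189 = (-263586/(-4245 + (-181)² - 268*(-181)) + 22370) - 17189 = (-263586/(-4245 + 32761 + 48508) + 22370) - 17189 = (-263586/77024 + 22370) - 17189 = (-263586*1/77024 + 22370) - 17189 = (-131793/38512 + 22370) - 17189 = 861381647/38512 - 17189 = 199398879/38512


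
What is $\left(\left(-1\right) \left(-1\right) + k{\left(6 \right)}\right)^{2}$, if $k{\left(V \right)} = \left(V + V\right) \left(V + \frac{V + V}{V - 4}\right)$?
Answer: $21025$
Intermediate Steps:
$k{\left(V \right)} = 2 V \left(V + \frac{2 V}{-4 + V}\right)$
$\left(\left(-1\right) \left(-1\right) + k{\left(6 \right)}\right)^{2} = \left(\left(-1\right) \left(-1\right) + \frac{2 \cdot 6^{2} \left(-2 + 6\right)}{-4 + 6}\right)^{2} = \left(1 + 2 \cdot 36 \cdot \frac{1}{2} \cdot 4\right)^{2} = \left(1 + 144\right)^{2} = 145^{2} = 21025$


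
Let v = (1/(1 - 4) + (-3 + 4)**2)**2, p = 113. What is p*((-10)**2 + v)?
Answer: 102152/9 ≈ 11350.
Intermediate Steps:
v = 4/9 (v = (1/(-3) + 1**2)**2 = (-1/3 + 1)**2 = (2/3)**2 = 4/9 ≈ 0.44444)
p*((-10)**2 + v) = 113*((-10)**2 + 4/9) = 113*(100 + 4/9) = 113*(904/9) = 102152/9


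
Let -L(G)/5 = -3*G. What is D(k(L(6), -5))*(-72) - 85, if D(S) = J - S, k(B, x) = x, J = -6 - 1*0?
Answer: -13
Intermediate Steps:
L(G) = 15*G (L(G) = -(-15)*G = 15*G)
J = -6 (J = -6 + 0 = -6)
D(S) = -6 - S
D(k(L(6), -5))*(-72) - 85 = (-6 - 1*(-5))*(-72) - 85 = (-6 + 5)*(-72) - 85 = -1*(-72) - 85 = 72 - 85 = -13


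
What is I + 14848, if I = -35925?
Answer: -21077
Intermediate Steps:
I + 14848 = -35925 + 14848 = -21077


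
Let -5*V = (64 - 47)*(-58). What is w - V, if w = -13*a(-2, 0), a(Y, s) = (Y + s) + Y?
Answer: -726/5 ≈ -145.20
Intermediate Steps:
a(Y, s) = s + 2*Y
V = 986/5 (V = -(64 - 47)*(-58)/5 = -17*(-58)/5 = -1/5*(-986) = 986/5 ≈ 197.20)
w = 52 (w = -13*(0 + 2*(-2)) = -13*(0 - 4) = -13*(-4) = 52)
w - V = 52 - 1*986/5 = 52 - 986/5 = -726/5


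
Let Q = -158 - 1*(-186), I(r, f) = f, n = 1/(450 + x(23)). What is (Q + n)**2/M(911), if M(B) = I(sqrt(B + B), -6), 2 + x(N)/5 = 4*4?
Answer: -212022721/1622400 ≈ -130.68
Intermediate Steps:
x(N) = 70 (x(N) = -10 + 5*(4*4) = -10 + 5*16 = -10 + 80 = 70)
n = 1/520 (n = 1/(450 + 70) = 1/520 ≈ 0.0019231)
M(B) = -6
Q = 28 (Q = -158 + 186 = 28)
(Q + n)**2/M(911) = (28 + 1/520)**2/(-6) = (14561/520)**2*(-1/6) = (212022721/270400)*(-1/6) = -212022721/1622400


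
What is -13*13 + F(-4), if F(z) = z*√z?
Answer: -169 - 8*I ≈ -169.0 - 8.0*I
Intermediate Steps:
F(z) = z^(3/2)
-13*13 + F(-4) = -13*13 + (-4)^(3/2) = -169 - 8*I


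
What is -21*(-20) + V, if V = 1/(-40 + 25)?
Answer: 6299/15 ≈ 419.93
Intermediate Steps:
V = -1/15 (V = 1/(-15) = -1/15 ≈ -0.066667)
-21*(-20) + V = -21*(-20) - 1/15 = 420 - 1/15 = 6299/15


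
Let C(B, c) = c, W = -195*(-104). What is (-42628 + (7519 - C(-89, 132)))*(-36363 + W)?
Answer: 566781003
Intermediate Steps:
W = 20280
(-42628 + (7519 - C(-89, 132)))*(-36363 + W) = (-42628 + (7519 - 1*132))*(-36363 + 20280) = (-42628 + (7519 - 132))*(-16083) = (-42628 + 7387)*(-16083) = -35241*(-16083) = 566781003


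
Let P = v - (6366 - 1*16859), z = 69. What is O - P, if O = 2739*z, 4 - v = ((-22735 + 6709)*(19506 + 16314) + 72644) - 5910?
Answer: -573806092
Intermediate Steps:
v = 573984590 (v = 4 - (((-22735 + 6709)*(19506 + 16314) + 72644) - 5910) = 4 - ((-16026*35820 + 72644) - 5910) = 4 - ((-574051320 + 72644) - 5910) = 4 - (-573978676 - 5910) = 4 - 1*(-573984586) = 4 + 573984586 = 573984590)
P = 573995083 (P = 573984590 - (6366 - 1*16859) = 573984590 - (6366 - 16859) = 573984590 - 1*(-10493) = 573984590 + 10493 = 573995083)
O = 188991 (O = 2739*69 = 188991)
O - P = 188991 - 1*573995083 = 188991 - 573995083 = -573806092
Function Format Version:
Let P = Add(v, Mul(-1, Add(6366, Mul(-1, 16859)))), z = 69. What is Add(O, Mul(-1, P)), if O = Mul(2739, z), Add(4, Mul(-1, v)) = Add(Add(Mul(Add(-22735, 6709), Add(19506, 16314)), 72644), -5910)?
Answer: -573806092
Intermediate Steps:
v = 573984590 (v = Add(4, Mul(-1, Add(Add(Mul(Add(-22735, 6709), Add(19506, 16314)), 72644), -5910))) = Add(4, Mul(-1, Add(Add(Mul(-16026, 35820), 72644), -5910))) = Add(4, Mul(-1, Add(Add(-574051320, 72644), -5910))) = Add(4, Mul(-1, Add(-573978676, -5910))) = Add(4, Mul(-1, -573984586)) = Add(4, 573984586) = 573984590)
P = 573995083 (P = Add(573984590, Mul(-1, Add(6366, Mul(-1, 16859)))) = Add(573984590, Mul(-1, Add(6366, -16859))) = Add(573984590, Mul(-1, -10493)) = Add(573984590, 10493) = 573995083)
O = 188991 (O = Mul(2739, 69) = 188991)
Add(O, Mul(-1, P)) = Add(188991, Mul(-1, 573995083)) = Add(188991, -573995083) = -573806092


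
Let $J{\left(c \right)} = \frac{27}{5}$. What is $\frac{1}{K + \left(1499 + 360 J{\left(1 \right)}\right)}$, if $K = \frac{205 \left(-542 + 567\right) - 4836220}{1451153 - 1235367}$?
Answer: $\frac{215786}{738120103} \approx 0.00029235$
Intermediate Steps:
$J{\left(c \right)} = \frac{27}{5}$ ($J{\left(c \right)} = 27 \cdot \frac{1}{5} = \frac{27}{5}$)
$K = - \frac{4831095}{215786}$ ($K = \frac{205 \cdot 25 - 4836220}{215786} = \left(5125 - 4836220\right) \frac{1}{215786} = \left(-4831095\right) \frac{1}{215786} = - \frac{4831095}{215786} \approx -22.388$)
$\frac{1}{K + \left(1499 + 360 J{\left(1 \right)}\right)} = \frac{1}{- \frac{4831095}{215786} + \left(1499 + 360 \cdot \frac{27}{5}\right)} = \frac{1}{- \frac{4831095}{215786} + \left(1499 + 1944\right)} = \frac{1}{- \frac{4831095}{215786} + 3443} = \frac{1}{\frac{738120103}{215786}} = \frac{215786}{738120103}$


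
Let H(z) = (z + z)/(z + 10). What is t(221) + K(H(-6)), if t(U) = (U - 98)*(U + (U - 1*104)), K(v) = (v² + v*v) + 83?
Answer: 41675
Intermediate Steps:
H(z) = 2*z/(10 + z) (H(z) = (2*z)/(10 + z) = 2*z/(10 + z))
K(v) = 83 + 2*v² (K(v) = (v² + v²) + 83 = 2*v² + 83 = 83 + 2*v²)
t(U) = (-104 + 2*U)*(-98 + U) (t(U) = (-98 + U)*(U + (U - 104)) = (-98 + U)*(U + (-104 + U)) = (-98 + U)*(-104 + 2*U) = (-104 + 2*U)*(-98 + U))
t(221) + K(H(-6)) = (10192 - 300*221 + 2*221²) + (83 + 2*(2*(-6)/(10 - 6))²) = (10192 - 66300 + 2*48841) + (83 + 2*(2*(-6)/4)²) = (10192 - 66300 + 97682) + (83 + 2*(2*(-6)*(¼))²) = 41574 + (83 + 2*(-3)²) = 41574 + (83 + 2*9) = 41574 + (83 + 18) = 41574 + 101 = 41675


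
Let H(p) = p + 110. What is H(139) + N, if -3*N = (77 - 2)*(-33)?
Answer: 1074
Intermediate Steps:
H(p) = 110 + p
N = 825 (N = -(77 - 2)*(-33)/3 = -25*(-33) = -⅓*(-2475) = 825)
H(139) + N = (110 + 139) + 825 = 249 + 825 = 1074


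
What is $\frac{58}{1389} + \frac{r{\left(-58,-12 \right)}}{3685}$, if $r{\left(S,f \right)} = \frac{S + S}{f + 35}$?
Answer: $\frac{4754666}{117724695} \approx 0.040388$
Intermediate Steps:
$r{\left(S,f \right)} = \frac{2 S}{35 + f}$
$\frac{58}{1389} + \frac{r{\left(-58,-12 \right)}}{3685} = \frac{58}{1389} + \frac{2 \left(-58\right) \frac{1}{35 - 12}}{3685} = 58 \cdot \frac{1}{1389} + 2 \left(-58\right) \frac{1}{23} \cdot \frac{1}{3685} = \frac{58}{1389} + 2 \left(-58\right) \frac{1}{23} \cdot \frac{1}{3685} = \frac{58}{1389} - \frac{116}{84755} = \frac{4754666}{117724695}$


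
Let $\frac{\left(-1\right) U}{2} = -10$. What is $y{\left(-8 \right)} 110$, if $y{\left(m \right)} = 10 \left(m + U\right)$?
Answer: $13200$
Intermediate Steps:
$U = 20$ ($U = \left(-2\right) \left(-10\right) = 20$)
$y{\left(m \right)} = 200 + 10 m$ ($y{\left(m \right)} = 10 \left(m + 20\right) = 10 \left(20 + m\right) = 200 + 10 m$)
$y{\left(-8 \right)} 110 = \left(200 + 10 \left(-8\right)\right) 110 = \left(200 - 80\right) 110 = 120 \cdot 110 = 13200$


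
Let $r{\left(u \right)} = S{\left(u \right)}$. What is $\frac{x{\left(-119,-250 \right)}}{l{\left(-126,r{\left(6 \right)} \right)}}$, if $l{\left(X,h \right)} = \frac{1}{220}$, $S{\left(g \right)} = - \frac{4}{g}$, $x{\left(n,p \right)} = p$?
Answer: $-55000$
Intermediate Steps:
$r{\left(u \right)} = - \frac{4}{u}$
$l{\left(X,h \right)} = \frac{1}{220}$
$\frac{x{\left(-119,-250 \right)}}{l{\left(-126,r{\left(6 \right)} \right)}} = - 250 \frac{1}{\frac{1}{220}} = \left(-250\right) 220 = -55000$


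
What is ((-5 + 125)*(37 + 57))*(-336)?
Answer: -3790080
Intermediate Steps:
((-5 + 125)*(37 + 57))*(-336) = (120*94)*(-336) = 11280*(-336) = -3790080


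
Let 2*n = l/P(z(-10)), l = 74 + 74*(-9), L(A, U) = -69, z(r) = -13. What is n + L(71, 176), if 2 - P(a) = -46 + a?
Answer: -4505/61 ≈ -73.852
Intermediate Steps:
P(a) = 48 - a (P(a) = 2 - (-46 + a) = 2 + (46 - a) = 48 - a)
l = -592 (l = 74 - 666 = -592)
n = -296/61 (n = (-592/(48 - 1*(-13)))/2 = (-592/(48 + 13))/2 = (-592/61)/2 = (-592*1/61)/2 = (½)*(-592/61) = -296/61 ≈ -4.8525)
n + L(71, 176) = -296/61 - 69 = -4505/61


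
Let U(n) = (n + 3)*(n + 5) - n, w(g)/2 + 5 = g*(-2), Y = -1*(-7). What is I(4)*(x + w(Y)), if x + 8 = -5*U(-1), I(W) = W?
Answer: -364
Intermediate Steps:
Y = 7
w(g) = -10 - 4*g (w(g) = -10 + 2*(g*(-2)) = -10 + 2*(-2*g) = -10 - 4*g)
U(n) = -n + (3 + n)*(5 + n) (U(n) = (3 + n)*(5 + n) - n = -n + (3 + n)*(5 + n))
x = -53 (x = -8 - 5*(15 + (-1)**2 + 7*(-1)) = -8 - 5*(15 + 1 - 7) = -8 - 5*9 = -8 - 45 = -53)
I(4)*(x + w(Y)) = 4*(-53 + (-10 - 4*7)) = 4*(-53 + (-10 - 28)) = 4*(-53 - 38) = 4*(-91) = -364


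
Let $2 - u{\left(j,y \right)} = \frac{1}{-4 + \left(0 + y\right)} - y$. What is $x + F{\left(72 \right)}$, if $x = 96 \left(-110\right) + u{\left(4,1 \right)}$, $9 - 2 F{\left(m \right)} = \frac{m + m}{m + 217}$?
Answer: $- \frac{18297889}{1734} \approx -10552.0$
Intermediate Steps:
$F{\left(m \right)} = \frac{9}{2} - \frac{m}{217 + m}$ ($F{\left(m \right)} = \frac{9}{2} - \frac{\left(m + m\right) \frac{1}{m + 217}}{2} = \frac{9}{2} - \frac{2 m \frac{1}{217 + m}}{2} = \frac{9}{2} - \frac{m}{217 + m}$)
$u{\left(j,y \right)} = 2 + y - \frac{1}{-4 + y}$ ($u{\left(j,y \right)} = 2 - \left(\frac{1}{-4 + \left(0 + y\right)} - y\right) = 2 - \left(\frac{1}{-4 + y} - y\right) = 2 + \left(y - \frac{1}{-4 + y}\right) = 2 + y - \frac{1}{-4 + y}$)
$x = - \frac{31670}{3}$ ($x = 96 \left(-110\right) + \frac{-9 + 1^{2} - 2}{-4 + 1} = -10560 + \frac{-9 + 1 - 2}{-3} = -10560 - - \frac{10}{3} = -10560 + \frac{10}{3} = - \frac{31670}{3} \approx -10557.0$)
$x + F{\left(72 \right)} = - \frac{31670}{3} + \frac{7 \left(279 + 72\right)}{2 \left(217 + 72\right)} = - \frac{31670}{3} + \frac{7}{2} \cdot \frac{1}{289} \cdot 351 = - \frac{31670}{3} + \frac{2457}{578} = - \frac{18297889}{1734}$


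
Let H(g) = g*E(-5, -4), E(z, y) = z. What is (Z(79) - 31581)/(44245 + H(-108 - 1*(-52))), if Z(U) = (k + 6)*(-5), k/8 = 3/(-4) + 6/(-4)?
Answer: -31521/44525 ≈ -0.70794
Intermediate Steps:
k = -18 (k = 8*(3/(-4) + 6/(-4)) = 8*(3*(-¼) + 6*(-¼)) = 8*(-¾ - 3/2) = 8*(-9/4) = -18)
Z(U) = 60 (Z(U) = (-18 + 6)*(-5) = -12*(-5) = 60)
H(g) = -5*g (H(g) = g*(-5) = -5*g)
(Z(79) - 31581)/(44245 + H(-108 - 1*(-52))) = (60 - 31581)/(44245 - 5*(-108 - 1*(-52))) = -31521/(44245 - 5*(-108 + 52)) = -31521/(44245 - 5*(-56)) = -31521/(44245 + 280) = -31521/44525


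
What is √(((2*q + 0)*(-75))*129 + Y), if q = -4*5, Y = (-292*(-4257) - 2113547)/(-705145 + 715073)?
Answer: √9534020963554/4964 ≈ 622.02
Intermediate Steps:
Y = -870503/9928 (Y = (1243044 - 2113547)/9928 = -870503*1/9928 = -870503/9928 ≈ -87.682)
q = -20
√(((2*q + 0)*(-75))*129 + Y) = √(((2*(-20) + 0)*(-75))*129 - 870503/9928) = √(((-40 + 0)*(-75))*129 - 870503/9928) = √(-40*(-75)*129 - 870503/9928) = √(3000*129 - 870503/9928) = √(387000 - 870503/9928) = √(3841265497/9928) = √9534020963554/4964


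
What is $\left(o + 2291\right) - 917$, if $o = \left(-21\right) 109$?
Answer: $-915$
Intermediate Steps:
$o = -2289$
$\left(o + 2291\right) - 917 = \left(-2289 + 2291\right) - 917 = 2 - 917 = -915$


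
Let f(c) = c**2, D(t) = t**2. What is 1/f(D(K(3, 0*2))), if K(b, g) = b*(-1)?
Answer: 1/81 ≈ 0.012346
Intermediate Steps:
K(b, g) = -b
1/f(D(K(3, 0*2))) = 1/(((-1*3)**2)**2) = 1/(((-3)**2)**2) = 1/(9**2) = 1/81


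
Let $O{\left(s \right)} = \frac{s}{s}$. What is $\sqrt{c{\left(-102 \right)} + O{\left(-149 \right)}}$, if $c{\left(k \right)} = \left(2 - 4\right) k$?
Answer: $\sqrt{205} \approx 14.318$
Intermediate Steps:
$O{\left(s \right)} = 1$
$c{\left(k \right)} = - 2 k$
$\sqrt{c{\left(-102 \right)} + O{\left(-149 \right)}} = \sqrt{\left(-2\right) \left(-102\right) + 1} = \sqrt{204 + 1} = \sqrt{205}$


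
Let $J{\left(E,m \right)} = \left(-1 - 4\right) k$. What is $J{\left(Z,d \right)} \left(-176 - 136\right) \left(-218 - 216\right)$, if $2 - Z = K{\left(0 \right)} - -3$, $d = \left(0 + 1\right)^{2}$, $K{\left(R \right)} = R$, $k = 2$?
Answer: $-1354080$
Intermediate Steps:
$d = 1$ ($d = 1^{2} = 1$)
$Z = -1$ ($Z = 2 - \left(0 - -3\right) = 2 - \left(0 + 3\right) = 2 - 3 = -1$)
$J{\left(E,m \right)} = -10$ ($J{\left(E,m \right)} = \left(-1 - 4\right) 2 = \left(-5\right) 2 = -10$)
$J{\left(Z,d \right)} \left(-176 - 136\right) \left(-218 - 216\right) = - 10 \left(-176 - 136\right) \left(-218 - 216\right) = - 10 \left(\left(-312\right) \left(-434\right)\right) = \left(-10\right) 135408 = -1354080$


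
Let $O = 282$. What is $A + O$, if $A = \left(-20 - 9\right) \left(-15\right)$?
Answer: $717$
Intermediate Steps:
$A = 435$ ($A = \left(-29\right) \left(-15\right) = 435$)
$A + O = 435 + 282 = 717$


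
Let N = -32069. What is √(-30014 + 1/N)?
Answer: I*√30867020752723/32069 ≈ 173.25*I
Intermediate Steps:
√(-30014 + 1/N) = √(-30014 + 1/(-32069)) = √(-30014 - 1/32069) = √(-962518967/32069) = I*√30867020752723/32069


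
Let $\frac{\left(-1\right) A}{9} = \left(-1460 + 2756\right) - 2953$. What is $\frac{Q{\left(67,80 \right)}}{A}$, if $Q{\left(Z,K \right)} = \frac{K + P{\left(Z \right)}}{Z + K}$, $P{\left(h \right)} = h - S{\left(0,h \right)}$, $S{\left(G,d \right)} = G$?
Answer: $\frac{1}{14913} \approx 6.7056 \cdot 10^{-5}$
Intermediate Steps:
$A = 14913$ ($A = - 9 \left(\left(-1460 + 2756\right) - 2953\right) = - 9 \left(1296 - 2953\right) = \left(-9\right) \left(-1657\right) = 14913$)
$P{\left(h \right)} = h$ ($P{\left(h \right)} = h - 0 = h + 0 = h$)
$Q{\left(Z,K \right)} = 1$ ($Q{\left(Z,K \right)} = \frac{K + Z}{Z + K} = \frac{K + Z}{K + Z} = 1$)
$\frac{Q{\left(67,80 \right)}}{A} = 1 \cdot \frac{1}{14913} = \frac{1}{14913}$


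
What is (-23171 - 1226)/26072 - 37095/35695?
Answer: -367598351/186128008 ≈ -1.9750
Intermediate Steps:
(-23171 - 1226)/26072 - 37095/35695 = -24397*1/26072 - 37095*1/35695 = -24397/26072 - 7419/7139 = -367598351/186128008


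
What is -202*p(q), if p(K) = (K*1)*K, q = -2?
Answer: -808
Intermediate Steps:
p(K) = K**2 (p(K) = K*K = K**2)
-202*p(q) = -202*(-2)**2 = -202*4 = -808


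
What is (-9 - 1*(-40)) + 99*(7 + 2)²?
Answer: 8050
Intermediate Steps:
(-9 - 1*(-40)) + 99*(7 + 2)² = (-9 + 40) + 99*9² = 31 + 99*81 = 31 + 8019 = 8050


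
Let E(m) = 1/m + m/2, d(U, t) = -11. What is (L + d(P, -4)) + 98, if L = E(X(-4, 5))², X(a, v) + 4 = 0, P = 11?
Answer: 1473/16 ≈ 92.063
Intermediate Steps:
X(a, v) = -4 (X(a, v) = -4 + 0 = -4)
E(m) = 1/m + m/2 (E(m) = 1/m + m*(½) = 1/m + m/2)
L = 81/16 (L = (1/(-4) + (½)*(-4))² = (-¼ - 2)² = (-9/4)² = 81/16 ≈ 5.0625)
(L + d(P, -4)) + 98 = (81/16 - 11) + 98 = -95/16 + 98 = 1473/16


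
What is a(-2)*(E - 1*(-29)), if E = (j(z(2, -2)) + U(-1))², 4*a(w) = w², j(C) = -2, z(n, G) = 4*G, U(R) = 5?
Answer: 38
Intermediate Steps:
a(w) = w²/4
E = 9 (E = (-2 + 5)² = 3² = 9)
a(-2)*(E - 1*(-29)) = ((¼)*(-2)²)*(9 - 1*(-29)) = ((¼)*4)*(9 + 29) = 1*38 = 38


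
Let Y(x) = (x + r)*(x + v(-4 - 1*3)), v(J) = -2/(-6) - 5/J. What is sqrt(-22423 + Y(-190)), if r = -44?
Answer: sqrt(1067801)/7 ≈ 147.62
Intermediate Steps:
v(J) = 1/3 - 5/J (v(J) = -2*(-1/6) - 5/J = 1/3 - 5/J)
Y(x) = (-44 + x)*(22/21 + x) (Y(x) = (x - 44)*(x + (-15 + (-4 - 1*3))/(3*(-4 - 1*3))) = (-44 + x)*(x + (-15 + (-4 - 3))/(3*(-4 - 3))) = (-44 + x)*(x + (1/3)*(-15 - 7)/(-7)) = (-44 + x)*(x + (1/3)*(-1/7)*(-22)) = (-44 + x)*(x + 22/21) = (-44 + x)*(22/21 + x))
sqrt(-22423 + Y(-190)) = sqrt(-22423 + (-968/21 + (-190)**2 - 902/21*(-190))) = sqrt(-22423 + (-968/21 + 36100 + 171380/21)) = sqrt(-22423 + 309504/7) = sqrt(152543/7) = sqrt(1067801)/7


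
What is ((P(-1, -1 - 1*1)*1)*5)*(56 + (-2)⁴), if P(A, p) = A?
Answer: -360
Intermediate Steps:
((P(-1, -1 - 1*1)*1)*5)*(56 + (-2)⁴) = (-1*1*5)*(56 + (-2)⁴) = (-1*5)*(56 + 16) = -5*72 = -360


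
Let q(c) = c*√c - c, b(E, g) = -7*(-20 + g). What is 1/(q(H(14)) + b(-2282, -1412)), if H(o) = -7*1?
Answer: 1433/14374472 + I*√7/14374472 ≈ 9.9691e-5 + 1.8406e-7*I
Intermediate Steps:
b(E, g) = 140 - 7*g
H(o) = -7
q(c) = c^(3/2) - c
1/(q(H(14)) + b(-2282, -1412)) = 1/(((-7)^(3/2) - 1*(-7)) + (140 - 7*(-1412))) = 1/((-7*I*√7 + 7) + (140 + 9884)) = 1/((7 - 7*I*√7) + 10024) = 1/(10031 - 7*I*√7)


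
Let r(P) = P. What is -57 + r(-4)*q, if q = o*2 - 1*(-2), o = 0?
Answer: -65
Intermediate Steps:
q = 2 (q = 0*2 - 1*(-2) = 0 + 2 = 2)
-57 + r(-4)*q = -57 - 4*2 = -57 - 8 = -65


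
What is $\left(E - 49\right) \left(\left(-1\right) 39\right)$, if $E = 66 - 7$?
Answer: $-390$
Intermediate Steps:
$E = 59$
$\left(E - 49\right) \left(\left(-1\right) 39\right) = \left(59 - 49\right) \left(\left(-1\right) 39\right) = 10 \left(-39\right) = -390$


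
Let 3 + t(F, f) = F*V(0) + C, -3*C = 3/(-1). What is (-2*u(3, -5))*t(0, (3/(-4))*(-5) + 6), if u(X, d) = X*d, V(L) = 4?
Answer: -60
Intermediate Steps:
C = 1 (C = -1/(-1) = -(-1) = -1/3*(-3) = 1)
t(F, f) = -2 + 4*F (t(F, f) = -3 + (F*4 + 1) = -3 + (4*F + 1) = -3 + (1 + 4*F) = -2 + 4*F)
(-2*u(3, -5))*t(0, (3/(-4))*(-5) + 6) = (-6*(-5))*(-2 + 4*0) = (-2*(-15))*(-2 + 0) = 30*(-2) = -60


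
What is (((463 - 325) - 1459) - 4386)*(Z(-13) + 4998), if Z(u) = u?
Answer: -28449395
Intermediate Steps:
(((463 - 325) - 1459) - 4386)*(Z(-13) + 4998) = (((463 - 325) - 1459) - 4386)*(-13 + 4998) = ((138 - 1459) - 4386)*4985 = (-1321 - 4386)*4985 = -5707*4985 = -28449395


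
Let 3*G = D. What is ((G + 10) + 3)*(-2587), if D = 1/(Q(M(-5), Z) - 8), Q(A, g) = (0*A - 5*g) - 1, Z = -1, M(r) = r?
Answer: -400985/12 ≈ -33415.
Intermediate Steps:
Q(A, g) = -1 - 5*g (Q(A, g) = (0 - 5*g) - 1 = -5*g - 1 = -1 - 5*g)
D = -¼ (D = 1/((-1 - 5*(-1)) - 8) = 1/((-1 + 5) - 8) = 1/(4 - 8) = 1/(-4) = -¼ ≈ -0.25000)
G = -1/12 (G = (⅓)*(-¼) = -1/12 ≈ -0.083333)
((G + 10) + 3)*(-2587) = ((-1/12 + 10) + 3)*(-2587) = (119/12 + 3)*(-2587) = (155/12)*(-2587) = -400985/12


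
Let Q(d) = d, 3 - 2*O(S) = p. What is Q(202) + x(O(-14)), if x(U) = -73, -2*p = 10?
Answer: 129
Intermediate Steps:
p = -5 (p = -½*10 = -5)
O(S) = 4 (O(S) = 3/2 - ½*(-5) = 3/2 + 5/2 = 4)
Q(202) + x(O(-14)) = 202 - 73 = 129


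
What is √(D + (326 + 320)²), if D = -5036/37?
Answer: 2*√142779818/37 ≈ 645.89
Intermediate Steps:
D = -5036/37 (D = -5036*1/37 = -5036/37 ≈ -136.11)
√(D + (326 + 320)²) = √(-5036/37 + (326 + 320)²) = √(-5036/37 + 646²) = √(-5036/37 + 417316) = √(15435656/37) = 2*√142779818/37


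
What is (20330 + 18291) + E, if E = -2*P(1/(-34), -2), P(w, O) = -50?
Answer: 38721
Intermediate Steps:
E = 100 (E = -2*(-50) = 100)
(20330 + 18291) + E = (20330 + 18291) + 100 = 38621 + 100 = 38721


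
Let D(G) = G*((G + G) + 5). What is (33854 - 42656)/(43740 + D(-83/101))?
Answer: -29929734/148721201 ≈ -0.20125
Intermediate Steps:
D(G) = G*(5 + 2*G) (D(G) = G*(2*G + 5) = G*(5 + 2*G))
(33854 - 42656)/(43740 + D(-83/101)) = (33854 - 42656)/(43740 + (-83/101)*(5 + 2*(-83/101))) = -8802/(43740 + (-83*1/101)*(5 + 2*(-83*1/101))) = -8802/(43740 - 83*(5 + 2*(-83/101))/101) = -8802/(43740 - 83*(5 - 166/101)/101) = -8802/(43740 - 83/101*339/101) = -8802/(43740 - 28137/10201) = -8802/446163603/10201 = -8802*10201/446163603 = -29929734/148721201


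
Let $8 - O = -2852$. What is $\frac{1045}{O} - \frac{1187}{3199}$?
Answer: $- \frac{943}{166348} \approx -0.0056688$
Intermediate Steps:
$O = 2860$ ($O = 8 - -2852 = 8 + 2852 = 2860$)
$\frac{1045}{O} - \frac{1187}{3199} = \frac{1045}{2860} - \frac{1187}{3199} = 1045 \cdot \frac{1}{2860} - \frac{1187}{3199} = \frac{19}{52} - \frac{1187}{3199} = - \frac{943}{166348}$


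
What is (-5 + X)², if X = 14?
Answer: 81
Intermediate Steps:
(-5 + X)² = (-5 + 14)² = 9² = 81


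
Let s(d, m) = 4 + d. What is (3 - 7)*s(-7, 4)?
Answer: 12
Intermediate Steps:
(3 - 7)*s(-7, 4) = (3 - 7)*(4 - 7) = -4*(-3) = 12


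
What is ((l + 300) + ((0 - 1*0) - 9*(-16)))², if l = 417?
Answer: 741321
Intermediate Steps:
((l + 300) + ((0 - 1*0) - 9*(-16)))² = ((417 + 300) + ((0 - 1*0) - 9*(-16)))² = (717 + ((0 + 0) + 144))² = (717 + (0 + 144))² = (717 + 144)² = 861² = 741321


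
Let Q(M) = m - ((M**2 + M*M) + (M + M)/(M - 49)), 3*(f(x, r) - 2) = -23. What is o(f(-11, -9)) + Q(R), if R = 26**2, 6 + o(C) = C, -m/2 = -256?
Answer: -190911849/209 ≈ -9.1345e+5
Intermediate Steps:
f(x, r) = -17/3 (f(x, r) = 2 + (1/3)*(-23) = 2 - 23/3 = -17/3)
m = 512 (m = -2*(-256) = 512)
o(C) = -6 + C
R = 676
Q(M) = 512 - 2*M**2 - 2*M/(-49 + M) (Q(M) = 512 - ((M**2 + M*M) + (M + M)/(M - 49)) = 512 - ((M**2 + M**2) + (2*M)/(-49 + M)) = 512 - (2*M**2 + 2*M/(-49 + M)) = 512 + (-2*M**2 - 2*M/(-49 + M)) = 512 - 2*M**2 - 2*M/(-49 + M))
o(f(-11, -9)) + Q(R) = (-6 - 17/3) + 2*(-12544 - 1*676**3 + 49*676**2 + 255*676)/(-49 + 676) = -35/3 + 2*(-12544 - 1*308915776 + 49*456976 + 172380)/627 = -35/3 + 2*(1/627)*(-12544 - 308915776 + 22391824 + 172380) = -35/3 + 2*(1/627)*(-286364116) = -35/3 - 572728232/627 = -190911849/209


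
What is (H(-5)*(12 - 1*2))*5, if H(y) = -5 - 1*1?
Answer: -300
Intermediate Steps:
H(y) = -6 (H(y) = -5 - 1 = -6)
(H(-5)*(12 - 1*2))*5 = -6*(12 - 1*2)*5 = -6*(12 - 2)*5 = -6*10*5 = -60*5 = -300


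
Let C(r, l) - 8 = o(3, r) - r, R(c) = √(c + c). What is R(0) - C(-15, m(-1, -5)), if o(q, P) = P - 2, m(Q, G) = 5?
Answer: -6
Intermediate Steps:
R(c) = √2*√c (R(c) = √(2*c) = √2*√c)
o(q, P) = -2 + P
C(r, l) = 6 (C(r, l) = 8 + ((-2 + r) - r) = 8 - 2 = 6)
R(0) - C(-15, m(-1, -5)) = √2*√0 - 1*6 = √2*0 - 6 = 0 - 6 = -6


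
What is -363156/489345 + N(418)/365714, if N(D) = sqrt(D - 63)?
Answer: -121052/163115 + sqrt(355)/365714 ≈ -0.74207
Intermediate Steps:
N(D) = sqrt(-63 + D)
-363156/489345 + N(418)/365714 = -363156/489345 + sqrt(-63 + 418)/365714 = -363156*1/489345 + sqrt(355)*(1/365714) = -121052/163115 + sqrt(355)/365714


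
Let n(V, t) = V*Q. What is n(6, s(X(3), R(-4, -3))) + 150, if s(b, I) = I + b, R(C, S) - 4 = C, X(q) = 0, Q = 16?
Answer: 246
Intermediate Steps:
R(C, S) = 4 + C
n(V, t) = 16*V (n(V, t) = V*16 = 16*V)
n(6, s(X(3), R(-4, -3))) + 150 = 16*6 + 150 = 96 + 150 = 246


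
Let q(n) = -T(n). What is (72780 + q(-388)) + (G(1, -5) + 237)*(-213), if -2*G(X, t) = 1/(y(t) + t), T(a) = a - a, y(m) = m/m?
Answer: 178179/8 ≈ 22272.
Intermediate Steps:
y(m) = 1
T(a) = 0
G(X, t) = -1/(2*(1 + t))
q(n) = 0 (q(n) = -1*0 = 0)
(72780 + q(-388)) + (G(1, -5) + 237)*(-213) = (72780 + 0) + (-1/(2 + 2*(-5)) + 237)*(-213) = 72780 + (-1/(2 - 10) + 237)*(-213) = 72780 + (-1/(-8) + 237)*(-213) = 72780 + (-1*(-⅛) + 237)*(-213) = 72780 + (⅛ + 237)*(-213) = 72780 + (1897/8)*(-213) = 72780 - 404061/8 = 178179/8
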